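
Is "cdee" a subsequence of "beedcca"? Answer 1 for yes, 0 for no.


Check if "cdee" is a subsequence of "beedcca"
Greedy scan:
  Position 0 ('b'): no match needed
  Position 1 ('e'): no match needed
  Position 2 ('e'): no match needed
  Position 3 ('d'): no match needed
  Position 4 ('c'): matches sub[0] = 'c'
  Position 5 ('c'): no match needed
  Position 6 ('a'): no match needed
Only matched 1/4 characters => not a subsequence

0


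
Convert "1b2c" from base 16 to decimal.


Input: "1b2c" in base 16
Positional expansion:
  Digit '1' (value 1) x 16^3 = 4096
  Digit 'b' (value 11) x 16^2 = 2816
  Digit '2' (value 2) x 16^1 = 32
  Digit 'c' (value 12) x 16^0 = 12
Sum = 6956

6956


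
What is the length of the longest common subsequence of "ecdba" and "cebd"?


LCS of "ecdba" and "cebd"
DP table:
           c    e    b    d
      0    0    0    0    0
  e   0    0    1    1    1
  c   0    1    1    1    1
  d   0    1    1    1    2
  b   0    1    1    2    2
  a   0    1    1    2    2
LCS length = dp[5][4] = 2

2


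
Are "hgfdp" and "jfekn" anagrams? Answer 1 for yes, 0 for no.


Strings: "hgfdp", "jfekn"
Sorted first:  dfghp
Sorted second: efjkn
Differ at position 0: 'd' vs 'e' => not anagrams

0


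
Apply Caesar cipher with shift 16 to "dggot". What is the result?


Caesar cipher: shift "dggot" by 16
  'd' (pos 3) + 16 = pos 19 = 't'
  'g' (pos 6) + 16 = pos 22 = 'w'
  'g' (pos 6) + 16 = pos 22 = 'w'
  'o' (pos 14) + 16 = pos 4 = 'e'
  't' (pos 19) + 16 = pos 9 = 'j'
Result: twwej

twwej


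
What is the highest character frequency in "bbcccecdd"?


Input: bbcccecdd
Character counts:
  'b': 2
  'c': 4
  'd': 2
  'e': 1
Maximum frequency: 4

4


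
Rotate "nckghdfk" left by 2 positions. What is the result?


Input: "nckghdfk", rotate left by 2
First 2 characters: "nc"
Remaining characters: "kghdfk"
Concatenate remaining + first: "kghdfk" + "nc" = "kghdfknc"

kghdfknc


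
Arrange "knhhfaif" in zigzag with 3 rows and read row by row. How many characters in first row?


Zigzag "knhhfaif" into 3 rows:
Placing characters:
  'k' => row 0
  'n' => row 1
  'h' => row 2
  'h' => row 1
  'f' => row 0
  'a' => row 1
  'i' => row 2
  'f' => row 1
Rows:
  Row 0: "kf"
  Row 1: "nhaf"
  Row 2: "hi"
First row length: 2

2


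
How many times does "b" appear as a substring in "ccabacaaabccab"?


Searching for "b" in "ccabacaaabccab"
Scanning each position:
  Position 0: "c" => no
  Position 1: "c" => no
  Position 2: "a" => no
  Position 3: "b" => MATCH
  Position 4: "a" => no
  Position 5: "c" => no
  Position 6: "a" => no
  Position 7: "a" => no
  Position 8: "a" => no
  Position 9: "b" => MATCH
  Position 10: "c" => no
  Position 11: "c" => no
  Position 12: "a" => no
  Position 13: "b" => MATCH
Total occurrences: 3

3


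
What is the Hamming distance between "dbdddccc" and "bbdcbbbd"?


Comparing "dbdddccc" and "bbdcbbbd" position by position:
  Position 0: 'd' vs 'b' => differ
  Position 1: 'b' vs 'b' => same
  Position 2: 'd' vs 'd' => same
  Position 3: 'd' vs 'c' => differ
  Position 4: 'd' vs 'b' => differ
  Position 5: 'c' vs 'b' => differ
  Position 6: 'c' vs 'b' => differ
  Position 7: 'c' vs 'd' => differ
Total differences (Hamming distance): 6

6


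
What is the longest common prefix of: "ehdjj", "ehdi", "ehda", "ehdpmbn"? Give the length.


Words: ehdjj, ehdi, ehda, ehdpmbn
  Position 0: all 'e' => match
  Position 1: all 'h' => match
  Position 2: all 'd' => match
  Position 3: ('j', 'i', 'a', 'p') => mismatch, stop
LCP = "ehd" (length 3)

3


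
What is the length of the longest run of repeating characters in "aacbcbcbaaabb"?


Input: "aacbcbcbaaabb"
Scanning for longest run:
  Position 1 ('a'): continues run of 'a', length=2
  Position 2 ('c'): new char, reset run to 1
  Position 3 ('b'): new char, reset run to 1
  Position 4 ('c'): new char, reset run to 1
  Position 5 ('b'): new char, reset run to 1
  Position 6 ('c'): new char, reset run to 1
  Position 7 ('b'): new char, reset run to 1
  Position 8 ('a'): new char, reset run to 1
  Position 9 ('a'): continues run of 'a', length=2
  Position 10 ('a'): continues run of 'a', length=3
  Position 11 ('b'): new char, reset run to 1
  Position 12 ('b'): continues run of 'b', length=2
Longest run: 'a' with length 3

3


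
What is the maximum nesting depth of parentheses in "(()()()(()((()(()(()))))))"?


Input: "(()()()(()((()(()(()))))))"
Tracking depth:
  Position 0 '(': depth becomes 1
  Position 1 '(': depth becomes 2
  Position 2 ')': depth becomes 1
  Position 3 '(': depth becomes 2
  Position 4 ')': depth becomes 1
  Position 5 '(': depth becomes 2
  Position 6 ')': depth becomes 1
  Position 7 '(': depth becomes 2
  Position 8 '(': depth becomes 3
  Position 9 ')': depth becomes 2
  Position 10 '(': depth becomes 3
  Position 11 '(': depth becomes 4
  Position 12 '(': depth becomes 5
  Position 13 ')': depth becomes 4
  Position 14 '(': depth becomes 5
  Position 15 '(': depth becomes 6
  Position 16 ')': depth becomes 5
  Position 17 '(': depth becomes 6
  Position 18 '(': depth becomes 7
  Position 19 ')': depth becomes 6
  Position 20 ')': depth becomes 5
  Position 21 ')': depth becomes 4
  Position 22 ')': depth becomes 3
  Position 23 ')': depth becomes 2
  Position 24 ')': depth becomes 1
  Position 25 ')': depth becomes 0
Maximum depth reached: 7

7


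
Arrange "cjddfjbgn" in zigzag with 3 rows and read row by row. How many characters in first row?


Zigzag "cjddfjbgn" into 3 rows:
Placing characters:
  'c' => row 0
  'j' => row 1
  'd' => row 2
  'd' => row 1
  'f' => row 0
  'j' => row 1
  'b' => row 2
  'g' => row 1
  'n' => row 0
Rows:
  Row 0: "cfn"
  Row 1: "jdjg"
  Row 2: "db"
First row length: 3

3


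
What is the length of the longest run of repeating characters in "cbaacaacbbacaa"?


Input: "cbaacaacbbacaa"
Scanning for longest run:
  Position 1 ('b'): new char, reset run to 1
  Position 2 ('a'): new char, reset run to 1
  Position 3 ('a'): continues run of 'a', length=2
  Position 4 ('c'): new char, reset run to 1
  Position 5 ('a'): new char, reset run to 1
  Position 6 ('a'): continues run of 'a', length=2
  Position 7 ('c'): new char, reset run to 1
  Position 8 ('b'): new char, reset run to 1
  Position 9 ('b'): continues run of 'b', length=2
  Position 10 ('a'): new char, reset run to 1
  Position 11 ('c'): new char, reset run to 1
  Position 12 ('a'): new char, reset run to 1
  Position 13 ('a'): continues run of 'a', length=2
Longest run: 'a' with length 2

2


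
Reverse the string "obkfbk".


Input: obkfbk
Reading characters right to left:
  Position 5: 'k'
  Position 4: 'b'
  Position 3: 'f'
  Position 2: 'k'
  Position 1: 'b'
  Position 0: 'o'
Reversed: kbfkbo

kbfkbo


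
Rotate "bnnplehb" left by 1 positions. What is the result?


Input: "bnnplehb", rotate left by 1
First 1 characters: "b"
Remaining characters: "nnplehb"
Concatenate remaining + first: "nnplehb" + "b" = "nnplehbb"

nnplehbb


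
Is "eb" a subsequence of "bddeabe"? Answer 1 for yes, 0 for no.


Check if "eb" is a subsequence of "bddeabe"
Greedy scan:
  Position 0 ('b'): no match needed
  Position 1 ('d'): no match needed
  Position 2 ('d'): no match needed
  Position 3 ('e'): matches sub[0] = 'e'
  Position 4 ('a'): no match needed
  Position 5 ('b'): matches sub[1] = 'b'
  Position 6 ('e'): no match needed
All 2 characters matched => is a subsequence

1


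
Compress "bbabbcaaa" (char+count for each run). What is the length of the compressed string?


Input: bbabbcaaa
Runs:
  'b' x 2 => "b2"
  'a' x 1 => "a1"
  'b' x 2 => "b2"
  'c' x 1 => "c1"
  'a' x 3 => "a3"
Compressed: "b2a1b2c1a3"
Compressed length: 10

10


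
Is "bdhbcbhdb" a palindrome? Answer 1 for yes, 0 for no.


Input: bdhbcbhdb
Reversed: bdhbcbhdb
  Compare pos 0 ('b') with pos 8 ('b'): match
  Compare pos 1 ('d') with pos 7 ('d'): match
  Compare pos 2 ('h') with pos 6 ('h'): match
  Compare pos 3 ('b') with pos 5 ('b'): match
Result: palindrome

1


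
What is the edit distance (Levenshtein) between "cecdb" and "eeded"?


Computing edit distance: "cecdb" -> "eeded"
DP table:
           e    e    d    e    d
      0    1    2    3    4    5
  c   1    1    2    3    4    5
  e   2    1    1    2    3    4
  c   3    2    2    2    3    4
  d   4    3    3    2    3    3
  b   5    4    4    3    3    4
Edit distance = dp[5][5] = 4

4


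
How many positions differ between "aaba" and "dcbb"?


Comparing "aaba" and "dcbb" position by position:
  Position 0: 'a' vs 'd' => DIFFER
  Position 1: 'a' vs 'c' => DIFFER
  Position 2: 'b' vs 'b' => same
  Position 3: 'a' vs 'b' => DIFFER
Positions that differ: 3

3


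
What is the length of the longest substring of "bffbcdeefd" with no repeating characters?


Input: "bffbcdeefd"
Sliding window (track last position of each char):
  Position 0 ('b'): window [0,0] length 1 -- new best
  Position 1 ('f'): window [0,1] length 2 -- new best
  Position 2 ('f'): repeat (last at 1), move window start to 2
  Position 2 ('f'): window [2,2] length 1
  Position 3 ('b'): window [2,3] length 2
  Position 4 ('c'): window [2,4] length 3 -- new best
  Position 5 ('d'): window [2,5] length 4 -- new best
  Position 6 ('e'): window [2,6] length 5 -- new best
  Position 7 ('e'): repeat (last at 6), move window start to 7
  Position 7 ('e'): window [7,7] length 1
  Position 8 ('f'): window [7,8] length 2
  Position 9 ('d'): window [7,9] length 3
Longest substring with no repeats: "fbcde" with length 5

5


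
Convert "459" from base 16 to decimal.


Input: "459" in base 16
Positional expansion:
  Digit '4' (value 4) x 16^2 = 1024
  Digit '5' (value 5) x 16^1 = 80
  Digit '9' (value 9) x 16^0 = 9
Sum = 1113

1113


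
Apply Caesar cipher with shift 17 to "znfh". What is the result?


Caesar cipher: shift "znfh" by 17
  'z' (pos 25) + 17 = pos 16 = 'q'
  'n' (pos 13) + 17 = pos 4 = 'e'
  'f' (pos 5) + 17 = pos 22 = 'w'
  'h' (pos 7) + 17 = pos 24 = 'y'
Result: qewy

qewy


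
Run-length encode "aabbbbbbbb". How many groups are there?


Input: aabbbbbbbb
Scanning for consecutive runs:
  Group 1: 'a' x 2 (positions 0-1)
  Group 2: 'b' x 8 (positions 2-9)
Total groups: 2

2


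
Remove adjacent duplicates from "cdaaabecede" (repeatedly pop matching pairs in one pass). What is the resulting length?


Input: cdaaabecede
Stack-based adjacent duplicate removal:
  Read 'c': push. Stack: c
  Read 'd': push. Stack: cd
  Read 'a': push. Stack: cda
  Read 'a': matches stack top 'a' => pop. Stack: cd
  Read 'a': push. Stack: cda
  Read 'b': push. Stack: cdab
  Read 'e': push. Stack: cdabe
  Read 'c': push. Stack: cdabec
  Read 'e': push. Stack: cdabece
  Read 'd': push. Stack: cdabeced
  Read 'e': push. Stack: cdabecede
Final stack: "cdabecede" (length 9)

9


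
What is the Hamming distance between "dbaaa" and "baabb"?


Comparing "dbaaa" and "baabb" position by position:
  Position 0: 'd' vs 'b' => differ
  Position 1: 'b' vs 'a' => differ
  Position 2: 'a' vs 'a' => same
  Position 3: 'a' vs 'b' => differ
  Position 4: 'a' vs 'b' => differ
Total differences (Hamming distance): 4

4


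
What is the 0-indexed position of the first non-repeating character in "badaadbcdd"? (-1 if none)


Input: badaadbcdd
Character frequencies:
  'a': 3
  'b': 2
  'c': 1
  'd': 4
Scanning left to right for freq == 1:
  Position 0 ('b'): freq=2, skip
  Position 1 ('a'): freq=3, skip
  Position 2 ('d'): freq=4, skip
  Position 3 ('a'): freq=3, skip
  Position 4 ('a'): freq=3, skip
  Position 5 ('d'): freq=4, skip
  Position 6 ('b'): freq=2, skip
  Position 7 ('c'): unique! => answer = 7

7


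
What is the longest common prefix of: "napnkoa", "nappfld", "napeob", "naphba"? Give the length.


Words: napnkoa, nappfld, napeob, naphba
  Position 0: all 'n' => match
  Position 1: all 'a' => match
  Position 2: all 'p' => match
  Position 3: ('n', 'p', 'e', 'h') => mismatch, stop
LCP = "nap" (length 3)

3


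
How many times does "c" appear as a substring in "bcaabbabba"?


Searching for "c" in "bcaabbabba"
Scanning each position:
  Position 0: "b" => no
  Position 1: "c" => MATCH
  Position 2: "a" => no
  Position 3: "a" => no
  Position 4: "b" => no
  Position 5: "b" => no
  Position 6: "a" => no
  Position 7: "b" => no
  Position 8: "b" => no
  Position 9: "a" => no
Total occurrences: 1

1


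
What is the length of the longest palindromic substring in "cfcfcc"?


Input: "cfcfcc"
Checking substrings for palindromes:
  [0:5] "cfcfc" (len 5) => palindrome
  [0:3] "cfc" (len 3) => palindrome
  [1:4] "fcf" (len 3) => palindrome
  [2:5] "cfc" (len 3) => palindrome
  [4:6] "cc" (len 2) => palindrome
Longest palindromic substring: "cfcfc" with length 5

5


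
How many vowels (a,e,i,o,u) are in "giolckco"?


Input: giolckco
Checking each character:
  'g' at position 0: consonant
  'i' at position 1: vowel (running total: 1)
  'o' at position 2: vowel (running total: 2)
  'l' at position 3: consonant
  'c' at position 4: consonant
  'k' at position 5: consonant
  'c' at position 6: consonant
  'o' at position 7: vowel (running total: 3)
Total vowels: 3

3


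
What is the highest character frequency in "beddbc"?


Input: beddbc
Character counts:
  'b': 2
  'c': 1
  'd': 2
  'e': 1
Maximum frequency: 2

2


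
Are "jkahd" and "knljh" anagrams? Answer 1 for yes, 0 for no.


Strings: "jkahd", "knljh"
Sorted first:  adhjk
Sorted second: hjkln
Differ at position 0: 'a' vs 'h' => not anagrams

0


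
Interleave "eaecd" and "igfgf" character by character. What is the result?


Interleaving "eaecd" and "igfgf":
  Position 0: 'e' from first, 'i' from second => "ei"
  Position 1: 'a' from first, 'g' from second => "ag"
  Position 2: 'e' from first, 'f' from second => "ef"
  Position 3: 'c' from first, 'g' from second => "cg"
  Position 4: 'd' from first, 'f' from second => "df"
Result: eiagefcgdf

eiagefcgdf


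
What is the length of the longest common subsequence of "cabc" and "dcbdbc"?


LCS of "cabc" and "dcbdbc"
DP table:
           d    c    b    d    b    c
      0    0    0    0    0    0    0
  c   0    0    1    1    1    1    1
  a   0    0    1    1    1    1    1
  b   0    0    1    2    2    2    2
  c   0    0    1    2    2    2    3
LCS length = dp[4][6] = 3

3


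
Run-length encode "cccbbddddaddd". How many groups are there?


Input: cccbbddddaddd
Scanning for consecutive runs:
  Group 1: 'c' x 3 (positions 0-2)
  Group 2: 'b' x 2 (positions 3-4)
  Group 3: 'd' x 4 (positions 5-8)
  Group 4: 'a' x 1 (positions 9-9)
  Group 5: 'd' x 3 (positions 10-12)
Total groups: 5

5


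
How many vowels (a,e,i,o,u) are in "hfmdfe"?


Input: hfmdfe
Checking each character:
  'h' at position 0: consonant
  'f' at position 1: consonant
  'm' at position 2: consonant
  'd' at position 3: consonant
  'f' at position 4: consonant
  'e' at position 5: vowel (running total: 1)
Total vowels: 1

1


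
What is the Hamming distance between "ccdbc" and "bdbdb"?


Comparing "ccdbc" and "bdbdb" position by position:
  Position 0: 'c' vs 'b' => differ
  Position 1: 'c' vs 'd' => differ
  Position 2: 'd' vs 'b' => differ
  Position 3: 'b' vs 'd' => differ
  Position 4: 'c' vs 'b' => differ
Total differences (Hamming distance): 5

5


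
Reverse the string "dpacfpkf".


Input: dpacfpkf
Reading characters right to left:
  Position 7: 'f'
  Position 6: 'k'
  Position 5: 'p'
  Position 4: 'f'
  Position 3: 'c'
  Position 2: 'a'
  Position 1: 'p'
  Position 0: 'd'
Reversed: fkpfcapd

fkpfcapd


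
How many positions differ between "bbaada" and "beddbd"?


Comparing "bbaada" and "beddbd" position by position:
  Position 0: 'b' vs 'b' => same
  Position 1: 'b' vs 'e' => DIFFER
  Position 2: 'a' vs 'd' => DIFFER
  Position 3: 'a' vs 'd' => DIFFER
  Position 4: 'd' vs 'b' => DIFFER
  Position 5: 'a' vs 'd' => DIFFER
Positions that differ: 5

5


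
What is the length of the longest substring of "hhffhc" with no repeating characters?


Input: "hhffhc"
Sliding window (track last position of each char):
  Position 0 ('h'): window [0,0] length 1 -- new best
  Position 1 ('h'): repeat (last at 0), move window start to 1
  Position 1 ('h'): window [1,1] length 1
  Position 2 ('f'): window [1,2] length 2 -- new best
  Position 3 ('f'): repeat (last at 2), move window start to 3
  Position 3 ('f'): window [3,3] length 1
  Position 4 ('h'): window [3,4] length 2
  Position 5 ('c'): window [3,5] length 3 -- new best
Longest substring with no repeats: "fhc" with length 3

3


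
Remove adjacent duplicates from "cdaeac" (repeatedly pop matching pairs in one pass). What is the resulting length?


Input: cdaeac
Stack-based adjacent duplicate removal:
  Read 'c': push. Stack: c
  Read 'd': push. Stack: cd
  Read 'a': push. Stack: cda
  Read 'e': push. Stack: cdae
  Read 'a': push. Stack: cdaea
  Read 'c': push. Stack: cdaeac
Final stack: "cdaeac" (length 6)

6


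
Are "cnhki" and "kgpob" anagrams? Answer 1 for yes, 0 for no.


Strings: "cnhki", "kgpob"
Sorted first:  chikn
Sorted second: bgkop
Differ at position 0: 'c' vs 'b' => not anagrams

0


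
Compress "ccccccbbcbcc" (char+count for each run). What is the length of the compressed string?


Input: ccccccbbcbcc
Runs:
  'c' x 6 => "c6"
  'b' x 2 => "b2"
  'c' x 1 => "c1"
  'b' x 1 => "b1"
  'c' x 2 => "c2"
Compressed: "c6b2c1b1c2"
Compressed length: 10

10


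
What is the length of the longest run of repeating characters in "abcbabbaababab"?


Input: "abcbabbaababab"
Scanning for longest run:
  Position 1 ('b'): new char, reset run to 1
  Position 2 ('c'): new char, reset run to 1
  Position 3 ('b'): new char, reset run to 1
  Position 4 ('a'): new char, reset run to 1
  Position 5 ('b'): new char, reset run to 1
  Position 6 ('b'): continues run of 'b', length=2
  Position 7 ('a'): new char, reset run to 1
  Position 8 ('a'): continues run of 'a', length=2
  Position 9 ('b'): new char, reset run to 1
  Position 10 ('a'): new char, reset run to 1
  Position 11 ('b'): new char, reset run to 1
  Position 12 ('a'): new char, reset run to 1
  Position 13 ('b'): new char, reset run to 1
Longest run: 'b' with length 2

2


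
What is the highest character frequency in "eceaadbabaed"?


Input: eceaadbabaed
Character counts:
  'a': 4
  'b': 2
  'c': 1
  'd': 2
  'e': 3
Maximum frequency: 4

4


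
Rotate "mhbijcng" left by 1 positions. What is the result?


Input: "mhbijcng", rotate left by 1
First 1 characters: "m"
Remaining characters: "hbijcng"
Concatenate remaining + first: "hbijcng" + "m" = "hbijcngm"

hbijcngm


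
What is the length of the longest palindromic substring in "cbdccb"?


Input: "cbdccb"
Checking substrings for palindromes:
  [3:5] "cc" (len 2) => palindrome
Longest palindromic substring: "cc" with length 2

2


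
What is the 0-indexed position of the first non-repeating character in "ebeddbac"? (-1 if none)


Input: ebeddbac
Character frequencies:
  'a': 1
  'b': 2
  'c': 1
  'd': 2
  'e': 2
Scanning left to right for freq == 1:
  Position 0 ('e'): freq=2, skip
  Position 1 ('b'): freq=2, skip
  Position 2 ('e'): freq=2, skip
  Position 3 ('d'): freq=2, skip
  Position 4 ('d'): freq=2, skip
  Position 5 ('b'): freq=2, skip
  Position 6 ('a'): unique! => answer = 6

6


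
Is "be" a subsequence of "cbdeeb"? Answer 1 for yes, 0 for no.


Check if "be" is a subsequence of "cbdeeb"
Greedy scan:
  Position 0 ('c'): no match needed
  Position 1 ('b'): matches sub[0] = 'b'
  Position 2 ('d'): no match needed
  Position 3 ('e'): matches sub[1] = 'e'
  Position 4 ('e'): no match needed
  Position 5 ('b'): no match needed
All 2 characters matched => is a subsequence

1


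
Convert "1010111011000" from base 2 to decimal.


Input: "1010111011000" in base 2
Positional expansion:
  Digit '1' (value 1) x 2^12 = 4096
  Digit '0' (value 0) x 2^11 = 0
  Digit '1' (value 1) x 2^10 = 1024
  Digit '0' (value 0) x 2^9 = 0
  Digit '1' (value 1) x 2^8 = 256
  Digit '1' (value 1) x 2^7 = 128
  Digit '1' (value 1) x 2^6 = 64
  Digit '0' (value 0) x 2^5 = 0
  Digit '1' (value 1) x 2^4 = 16
  Digit '1' (value 1) x 2^3 = 8
  Digit '0' (value 0) x 2^2 = 0
  Digit '0' (value 0) x 2^1 = 0
  Digit '0' (value 0) x 2^0 = 0
Sum = 5592

5592


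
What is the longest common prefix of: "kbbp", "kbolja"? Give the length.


Words: kbbp, kbolja
  Position 0: all 'k' => match
  Position 1: all 'b' => match
  Position 2: ('b', 'o') => mismatch, stop
LCP = "kb" (length 2)

2


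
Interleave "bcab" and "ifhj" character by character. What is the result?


Interleaving "bcab" and "ifhj":
  Position 0: 'b' from first, 'i' from second => "bi"
  Position 1: 'c' from first, 'f' from second => "cf"
  Position 2: 'a' from first, 'h' from second => "ah"
  Position 3: 'b' from first, 'j' from second => "bj"
Result: bicfahbj

bicfahbj


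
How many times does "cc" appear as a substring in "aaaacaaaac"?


Searching for "cc" in "aaaacaaaac"
Scanning each position:
  Position 0: "aa" => no
  Position 1: "aa" => no
  Position 2: "aa" => no
  Position 3: "ac" => no
  Position 4: "ca" => no
  Position 5: "aa" => no
  Position 6: "aa" => no
  Position 7: "aa" => no
  Position 8: "ac" => no
Total occurrences: 0

0


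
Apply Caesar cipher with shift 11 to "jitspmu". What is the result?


Caesar cipher: shift "jitspmu" by 11
  'j' (pos 9) + 11 = pos 20 = 'u'
  'i' (pos 8) + 11 = pos 19 = 't'
  't' (pos 19) + 11 = pos 4 = 'e'
  's' (pos 18) + 11 = pos 3 = 'd'
  'p' (pos 15) + 11 = pos 0 = 'a'
  'm' (pos 12) + 11 = pos 23 = 'x'
  'u' (pos 20) + 11 = pos 5 = 'f'
Result: utedaxf

utedaxf


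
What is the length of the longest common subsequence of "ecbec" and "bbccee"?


LCS of "ecbec" and "bbccee"
DP table:
           b    b    c    c    e    e
      0    0    0    0    0    0    0
  e   0    0    0    0    0    1    1
  c   0    0    0    1    1    1    1
  b   0    1    1    1    1    1    1
  e   0    1    1    1    1    2    2
  c   0    1    1    2    2    2    2
LCS length = dp[5][6] = 2

2


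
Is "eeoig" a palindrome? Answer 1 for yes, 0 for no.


Input: eeoig
Reversed: gioee
  Compare pos 0 ('e') with pos 4 ('g'): MISMATCH
  Compare pos 1 ('e') with pos 3 ('i'): MISMATCH
Result: not a palindrome

0


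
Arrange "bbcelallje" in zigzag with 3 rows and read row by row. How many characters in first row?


Zigzag "bbcelallje" into 3 rows:
Placing characters:
  'b' => row 0
  'b' => row 1
  'c' => row 2
  'e' => row 1
  'l' => row 0
  'a' => row 1
  'l' => row 2
  'l' => row 1
  'j' => row 0
  'e' => row 1
Rows:
  Row 0: "blj"
  Row 1: "beale"
  Row 2: "cl"
First row length: 3

3


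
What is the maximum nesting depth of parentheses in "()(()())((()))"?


Input: "()(()())((()))"
Tracking depth:
  Position 0 '(': depth becomes 1
  Position 1 ')': depth becomes 0
  Position 2 '(': depth becomes 1
  Position 3 '(': depth becomes 2
  Position 4 ')': depth becomes 1
  Position 5 '(': depth becomes 2
  Position 6 ')': depth becomes 1
  Position 7 ')': depth becomes 0
  Position 8 '(': depth becomes 1
  Position 9 '(': depth becomes 2
  Position 10 '(': depth becomes 3
  Position 11 ')': depth becomes 2
  Position 12 ')': depth becomes 1
  Position 13 ')': depth becomes 0
Maximum depth reached: 3

3


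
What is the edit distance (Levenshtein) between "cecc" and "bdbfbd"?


Computing edit distance: "cecc" -> "bdbfbd"
DP table:
           b    d    b    f    b    d
      0    1    2    3    4    5    6
  c   1    1    2    3    4    5    6
  e   2    2    2    3    4    5    6
  c   3    3    3    3    4    5    6
  c   4    4    4    4    4    5    6
Edit distance = dp[4][6] = 6

6


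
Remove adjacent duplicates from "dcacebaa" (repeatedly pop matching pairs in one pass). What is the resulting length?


Input: dcacebaa
Stack-based adjacent duplicate removal:
  Read 'd': push. Stack: d
  Read 'c': push. Stack: dc
  Read 'a': push. Stack: dca
  Read 'c': push. Stack: dcac
  Read 'e': push. Stack: dcace
  Read 'b': push. Stack: dcaceb
  Read 'a': push. Stack: dcaceba
  Read 'a': matches stack top 'a' => pop. Stack: dcaceb
Final stack: "dcaceb" (length 6)

6


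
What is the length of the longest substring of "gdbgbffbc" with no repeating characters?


Input: "gdbgbffbc"
Sliding window (track last position of each char):
  Position 0 ('g'): window [0,0] length 1 -- new best
  Position 1 ('d'): window [0,1] length 2 -- new best
  Position 2 ('b'): window [0,2] length 3 -- new best
  Position 3 ('g'): repeat (last at 0), move window start to 1
  Position 3 ('g'): window [1,3] length 3
  Position 4 ('b'): repeat (last at 2), move window start to 3
  Position 4 ('b'): window [3,4] length 2
  Position 5 ('f'): window [3,5] length 3
  Position 6 ('f'): repeat (last at 5), move window start to 6
  Position 6 ('f'): window [6,6] length 1
  Position 7 ('b'): window [6,7] length 2
  Position 8 ('c'): window [6,8] length 3
Longest substring with no repeats: "gdb" with length 3

3


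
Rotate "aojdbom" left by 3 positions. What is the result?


Input: "aojdbom", rotate left by 3
First 3 characters: "aoj"
Remaining characters: "dbom"
Concatenate remaining + first: "dbom" + "aoj" = "dbomaoj"

dbomaoj


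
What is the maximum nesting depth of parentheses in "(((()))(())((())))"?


Input: "(((()))(())((())))"
Tracking depth:
  Position 0 '(': depth becomes 1
  Position 1 '(': depth becomes 2
  Position 2 '(': depth becomes 3
  Position 3 '(': depth becomes 4
  Position 4 ')': depth becomes 3
  Position 5 ')': depth becomes 2
  Position 6 ')': depth becomes 1
  Position 7 '(': depth becomes 2
  Position 8 '(': depth becomes 3
  Position 9 ')': depth becomes 2
  Position 10 ')': depth becomes 1
  Position 11 '(': depth becomes 2
  Position 12 '(': depth becomes 3
  Position 13 '(': depth becomes 4
  Position 14 ')': depth becomes 3
  Position 15 ')': depth becomes 2
  Position 16 ')': depth becomes 1
  Position 17 ')': depth becomes 0
Maximum depth reached: 4

4


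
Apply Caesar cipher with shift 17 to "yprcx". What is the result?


Caesar cipher: shift "yprcx" by 17
  'y' (pos 24) + 17 = pos 15 = 'p'
  'p' (pos 15) + 17 = pos 6 = 'g'
  'r' (pos 17) + 17 = pos 8 = 'i'
  'c' (pos 2) + 17 = pos 19 = 't'
  'x' (pos 23) + 17 = pos 14 = 'o'
Result: pgito

pgito


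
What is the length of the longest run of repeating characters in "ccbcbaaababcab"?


Input: "ccbcbaaababcab"
Scanning for longest run:
  Position 1 ('c'): continues run of 'c', length=2
  Position 2 ('b'): new char, reset run to 1
  Position 3 ('c'): new char, reset run to 1
  Position 4 ('b'): new char, reset run to 1
  Position 5 ('a'): new char, reset run to 1
  Position 6 ('a'): continues run of 'a', length=2
  Position 7 ('a'): continues run of 'a', length=3
  Position 8 ('b'): new char, reset run to 1
  Position 9 ('a'): new char, reset run to 1
  Position 10 ('b'): new char, reset run to 1
  Position 11 ('c'): new char, reset run to 1
  Position 12 ('a'): new char, reset run to 1
  Position 13 ('b'): new char, reset run to 1
Longest run: 'a' with length 3

3


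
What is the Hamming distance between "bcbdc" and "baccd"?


Comparing "bcbdc" and "baccd" position by position:
  Position 0: 'b' vs 'b' => same
  Position 1: 'c' vs 'a' => differ
  Position 2: 'b' vs 'c' => differ
  Position 3: 'd' vs 'c' => differ
  Position 4: 'c' vs 'd' => differ
Total differences (Hamming distance): 4

4


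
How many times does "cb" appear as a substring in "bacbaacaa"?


Searching for "cb" in "bacbaacaa"
Scanning each position:
  Position 0: "ba" => no
  Position 1: "ac" => no
  Position 2: "cb" => MATCH
  Position 3: "ba" => no
  Position 4: "aa" => no
  Position 5: "ac" => no
  Position 6: "ca" => no
  Position 7: "aa" => no
Total occurrences: 1

1


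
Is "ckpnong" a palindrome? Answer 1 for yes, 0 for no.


Input: ckpnong
Reversed: gnonpkc
  Compare pos 0 ('c') with pos 6 ('g'): MISMATCH
  Compare pos 1 ('k') with pos 5 ('n'): MISMATCH
  Compare pos 2 ('p') with pos 4 ('o'): MISMATCH
Result: not a palindrome

0


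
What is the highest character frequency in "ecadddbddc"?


Input: ecadddbddc
Character counts:
  'a': 1
  'b': 1
  'c': 2
  'd': 5
  'e': 1
Maximum frequency: 5

5


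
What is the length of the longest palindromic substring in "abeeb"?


Input: "abeeb"
Checking substrings for palindromes:
  [1:5] "beeb" (len 4) => palindrome
  [2:4] "ee" (len 2) => palindrome
Longest palindromic substring: "beeb" with length 4

4


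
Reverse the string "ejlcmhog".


Input: ejlcmhog
Reading characters right to left:
  Position 7: 'g'
  Position 6: 'o'
  Position 5: 'h'
  Position 4: 'm'
  Position 3: 'c'
  Position 2: 'l'
  Position 1: 'j'
  Position 0: 'e'
Reversed: gohmclje

gohmclje


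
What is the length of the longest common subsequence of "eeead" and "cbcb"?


LCS of "eeead" and "cbcb"
DP table:
           c    b    c    b
      0    0    0    0    0
  e   0    0    0    0    0
  e   0    0    0    0    0
  e   0    0    0    0    0
  a   0    0    0    0    0
  d   0    0    0    0    0
LCS length = dp[5][4] = 0

0


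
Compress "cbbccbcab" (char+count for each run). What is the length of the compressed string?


Input: cbbccbcab
Runs:
  'c' x 1 => "c1"
  'b' x 2 => "b2"
  'c' x 2 => "c2"
  'b' x 1 => "b1"
  'c' x 1 => "c1"
  'a' x 1 => "a1"
  'b' x 1 => "b1"
Compressed: "c1b2c2b1c1a1b1"
Compressed length: 14

14


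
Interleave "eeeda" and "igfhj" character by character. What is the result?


Interleaving "eeeda" and "igfhj":
  Position 0: 'e' from first, 'i' from second => "ei"
  Position 1: 'e' from first, 'g' from second => "eg"
  Position 2: 'e' from first, 'f' from second => "ef"
  Position 3: 'd' from first, 'h' from second => "dh"
  Position 4: 'a' from first, 'j' from second => "aj"
Result: eiegefdhaj

eiegefdhaj


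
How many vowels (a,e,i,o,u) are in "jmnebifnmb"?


Input: jmnebifnmb
Checking each character:
  'j' at position 0: consonant
  'm' at position 1: consonant
  'n' at position 2: consonant
  'e' at position 3: vowel (running total: 1)
  'b' at position 4: consonant
  'i' at position 5: vowel (running total: 2)
  'f' at position 6: consonant
  'n' at position 7: consonant
  'm' at position 8: consonant
  'b' at position 9: consonant
Total vowels: 2

2


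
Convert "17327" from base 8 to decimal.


Input: "17327" in base 8
Positional expansion:
  Digit '1' (value 1) x 8^4 = 4096
  Digit '7' (value 7) x 8^3 = 3584
  Digit '3' (value 3) x 8^2 = 192
  Digit '2' (value 2) x 8^1 = 16
  Digit '7' (value 7) x 8^0 = 7
Sum = 7895

7895


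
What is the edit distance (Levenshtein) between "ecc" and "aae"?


Computing edit distance: "ecc" -> "aae"
DP table:
           a    a    e
      0    1    2    3
  e   1    1    2    2
  c   2    2    2    3
  c   3    3    3    3
Edit distance = dp[3][3] = 3

3


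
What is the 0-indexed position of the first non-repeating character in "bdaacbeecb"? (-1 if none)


Input: bdaacbeecb
Character frequencies:
  'a': 2
  'b': 3
  'c': 2
  'd': 1
  'e': 2
Scanning left to right for freq == 1:
  Position 0 ('b'): freq=3, skip
  Position 1 ('d'): unique! => answer = 1

1


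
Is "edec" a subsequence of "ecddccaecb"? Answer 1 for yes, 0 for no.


Check if "edec" is a subsequence of "ecddccaecb"
Greedy scan:
  Position 0 ('e'): matches sub[0] = 'e'
  Position 1 ('c'): no match needed
  Position 2 ('d'): matches sub[1] = 'd'
  Position 3 ('d'): no match needed
  Position 4 ('c'): no match needed
  Position 5 ('c'): no match needed
  Position 6 ('a'): no match needed
  Position 7 ('e'): matches sub[2] = 'e'
  Position 8 ('c'): matches sub[3] = 'c'
  Position 9 ('b'): no match needed
All 4 characters matched => is a subsequence

1


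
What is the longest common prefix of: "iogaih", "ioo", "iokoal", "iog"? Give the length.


Words: iogaih, ioo, iokoal, iog
  Position 0: all 'i' => match
  Position 1: all 'o' => match
  Position 2: ('g', 'o', 'k', 'g') => mismatch, stop
LCP = "io" (length 2)

2


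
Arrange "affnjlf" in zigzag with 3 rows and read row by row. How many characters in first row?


Zigzag "affnjlf" into 3 rows:
Placing characters:
  'a' => row 0
  'f' => row 1
  'f' => row 2
  'n' => row 1
  'j' => row 0
  'l' => row 1
  'f' => row 2
Rows:
  Row 0: "aj"
  Row 1: "fnl"
  Row 2: "ff"
First row length: 2

2


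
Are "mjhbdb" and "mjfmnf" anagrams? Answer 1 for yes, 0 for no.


Strings: "mjhbdb", "mjfmnf"
Sorted first:  bbdhjm
Sorted second: ffjmmn
Differ at position 0: 'b' vs 'f' => not anagrams

0


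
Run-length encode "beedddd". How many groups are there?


Input: beedddd
Scanning for consecutive runs:
  Group 1: 'b' x 1 (positions 0-0)
  Group 2: 'e' x 2 (positions 1-2)
  Group 3: 'd' x 4 (positions 3-6)
Total groups: 3

3


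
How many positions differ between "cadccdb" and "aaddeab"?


Comparing "cadccdb" and "aaddeab" position by position:
  Position 0: 'c' vs 'a' => DIFFER
  Position 1: 'a' vs 'a' => same
  Position 2: 'd' vs 'd' => same
  Position 3: 'c' vs 'd' => DIFFER
  Position 4: 'c' vs 'e' => DIFFER
  Position 5: 'd' vs 'a' => DIFFER
  Position 6: 'b' vs 'b' => same
Positions that differ: 4

4


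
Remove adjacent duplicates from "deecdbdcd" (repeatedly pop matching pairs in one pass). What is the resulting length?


Input: deecdbdcd
Stack-based adjacent duplicate removal:
  Read 'd': push. Stack: d
  Read 'e': push. Stack: de
  Read 'e': matches stack top 'e' => pop. Stack: d
  Read 'c': push. Stack: dc
  Read 'd': push. Stack: dcd
  Read 'b': push. Stack: dcdb
  Read 'd': push. Stack: dcdbd
  Read 'c': push. Stack: dcdbdc
  Read 'd': push. Stack: dcdbdcd
Final stack: "dcdbdcd" (length 7)

7


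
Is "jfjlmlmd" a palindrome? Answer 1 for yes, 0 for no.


Input: jfjlmlmd
Reversed: dmlmljfj
  Compare pos 0 ('j') with pos 7 ('d'): MISMATCH
  Compare pos 1 ('f') with pos 6 ('m'): MISMATCH
  Compare pos 2 ('j') with pos 5 ('l'): MISMATCH
  Compare pos 3 ('l') with pos 4 ('m'): MISMATCH
Result: not a palindrome

0


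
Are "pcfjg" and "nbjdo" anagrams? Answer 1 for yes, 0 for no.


Strings: "pcfjg", "nbjdo"
Sorted first:  cfgjp
Sorted second: bdjno
Differ at position 0: 'c' vs 'b' => not anagrams

0


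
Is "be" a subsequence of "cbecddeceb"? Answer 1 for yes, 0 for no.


Check if "be" is a subsequence of "cbecddeceb"
Greedy scan:
  Position 0 ('c'): no match needed
  Position 1 ('b'): matches sub[0] = 'b'
  Position 2 ('e'): matches sub[1] = 'e'
  Position 3 ('c'): no match needed
  Position 4 ('d'): no match needed
  Position 5 ('d'): no match needed
  Position 6 ('e'): no match needed
  Position 7 ('c'): no match needed
  Position 8 ('e'): no match needed
  Position 9 ('b'): no match needed
All 2 characters matched => is a subsequence

1


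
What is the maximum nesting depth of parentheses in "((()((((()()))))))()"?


Input: "((()((((()()))))))()"
Tracking depth:
  Position 0 '(': depth becomes 1
  Position 1 '(': depth becomes 2
  Position 2 '(': depth becomes 3
  Position 3 ')': depth becomes 2
  Position 4 '(': depth becomes 3
  Position 5 '(': depth becomes 4
  Position 6 '(': depth becomes 5
  Position 7 '(': depth becomes 6
  Position 8 '(': depth becomes 7
  Position 9 ')': depth becomes 6
  Position 10 '(': depth becomes 7
  Position 11 ')': depth becomes 6
  Position 12 ')': depth becomes 5
  Position 13 ')': depth becomes 4
  Position 14 ')': depth becomes 3
  Position 15 ')': depth becomes 2
  Position 16 ')': depth becomes 1
  Position 17 ')': depth becomes 0
  Position 18 '(': depth becomes 1
  Position 19 ')': depth becomes 0
Maximum depth reached: 7

7


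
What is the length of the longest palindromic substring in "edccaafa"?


Input: "edccaafa"
Checking substrings for palindromes:
  [5:8] "afa" (len 3) => palindrome
  [2:4] "cc" (len 2) => palindrome
  [4:6] "aa" (len 2) => palindrome
Longest palindromic substring: "afa" with length 3

3


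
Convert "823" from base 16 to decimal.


Input: "823" in base 16
Positional expansion:
  Digit '8' (value 8) x 16^2 = 2048
  Digit '2' (value 2) x 16^1 = 32
  Digit '3' (value 3) x 16^0 = 3
Sum = 2083

2083


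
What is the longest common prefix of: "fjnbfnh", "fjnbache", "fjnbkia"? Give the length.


Words: fjnbfnh, fjnbache, fjnbkia
  Position 0: all 'f' => match
  Position 1: all 'j' => match
  Position 2: all 'n' => match
  Position 3: all 'b' => match
  Position 4: ('f', 'a', 'k') => mismatch, stop
LCP = "fjnb" (length 4)

4


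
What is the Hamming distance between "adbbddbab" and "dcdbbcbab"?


Comparing "adbbddbab" and "dcdbbcbab" position by position:
  Position 0: 'a' vs 'd' => differ
  Position 1: 'd' vs 'c' => differ
  Position 2: 'b' vs 'd' => differ
  Position 3: 'b' vs 'b' => same
  Position 4: 'd' vs 'b' => differ
  Position 5: 'd' vs 'c' => differ
  Position 6: 'b' vs 'b' => same
  Position 7: 'a' vs 'a' => same
  Position 8: 'b' vs 'b' => same
Total differences (Hamming distance): 5

5


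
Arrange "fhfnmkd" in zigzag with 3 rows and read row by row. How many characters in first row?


Zigzag "fhfnmkd" into 3 rows:
Placing characters:
  'f' => row 0
  'h' => row 1
  'f' => row 2
  'n' => row 1
  'm' => row 0
  'k' => row 1
  'd' => row 2
Rows:
  Row 0: "fm"
  Row 1: "hnk"
  Row 2: "fd"
First row length: 2

2


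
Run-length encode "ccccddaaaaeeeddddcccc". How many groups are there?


Input: ccccddaaaaeeeddddcccc
Scanning for consecutive runs:
  Group 1: 'c' x 4 (positions 0-3)
  Group 2: 'd' x 2 (positions 4-5)
  Group 3: 'a' x 4 (positions 6-9)
  Group 4: 'e' x 3 (positions 10-12)
  Group 5: 'd' x 4 (positions 13-16)
  Group 6: 'c' x 4 (positions 17-20)
Total groups: 6

6


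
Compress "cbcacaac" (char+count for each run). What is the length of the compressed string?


Input: cbcacaac
Runs:
  'c' x 1 => "c1"
  'b' x 1 => "b1"
  'c' x 1 => "c1"
  'a' x 1 => "a1"
  'c' x 1 => "c1"
  'a' x 2 => "a2"
  'c' x 1 => "c1"
Compressed: "c1b1c1a1c1a2c1"
Compressed length: 14

14


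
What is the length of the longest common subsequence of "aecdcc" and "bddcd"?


LCS of "aecdcc" and "bddcd"
DP table:
           b    d    d    c    d
      0    0    0    0    0    0
  a   0    0    0    0    0    0
  e   0    0    0    0    0    0
  c   0    0    0    0    1    1
  d   0    0    1    1    1    2
  c   0    0    1    1    2    2
  c   0    0    1    1    2    2
LCS length = dp[6][5] = 2

2


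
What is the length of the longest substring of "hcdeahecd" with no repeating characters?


Input: "hcdeahecd"
Sliding window (track last position of each char):
  Position 0 ('h'): window [0,0] length 1 -- new best
  Position 1 ('c'): window [0,1] length 2 -- new best
  Position 2 ('d'): window [0,2] length 3 -- new best
  Position 3 ('e'): window [0,3] length 4 -- new best
  Position 4 ('a'): window [0,4] length 5 -- new best
  Position 5 ('h'): repeat (last at 0), move window start to 1
  Position 5 ('h'): window [1,5] length 5
  Position 6 ('e'): repeat (last at 3), move window start to 4
  Position 6 ('e'): window [4,6] length 3
  Position 7 ('c'): window [4,7] length 4
  Position 8 ('d'): window [4,8] length 5
Longest substring with no repeats: "hcdea" with length 5

5


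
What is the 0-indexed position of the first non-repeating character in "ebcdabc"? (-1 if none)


Input: ebcdabc
Character frequencies:
  'a': 1
  'b': 2
  'c': 2
  'd': 1
  'e': 1
Scanning left to right for freq == 1:
  Position 0 ('e'): unique! => answer = 0

0


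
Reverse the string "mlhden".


Input: mlhden
Reading characters right to left:
  Position 5: 'n'
  Position 4: 'e'
  Position 3: 'd'
  Position 2: 'h'
  Position 1: 'l'
  Position 0: 'm'
Reversed: nedhlm

nedhlm


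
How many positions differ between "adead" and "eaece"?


Comparing "adead" and "eaece" position by position:
  Position 0: 'a' vs 'e' => DIFFER
  Position 1: 'd' vs 'a' => DIFFER
  Position 2: 'e' vs 'e' => same
  Position 3: 'a' vs 'c' => DIFFER
  Position 4: 'd' vs 'e' => DIFFER
Positions that differ: 4

4


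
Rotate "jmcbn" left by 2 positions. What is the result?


Input: "jmcbn", rotate left by 2
First 2 characters: "jm"
Remaining characters: "cbn"
Concatenate remaining + first: "cbn" + "jm" = "cbnjm"

cbnjm
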